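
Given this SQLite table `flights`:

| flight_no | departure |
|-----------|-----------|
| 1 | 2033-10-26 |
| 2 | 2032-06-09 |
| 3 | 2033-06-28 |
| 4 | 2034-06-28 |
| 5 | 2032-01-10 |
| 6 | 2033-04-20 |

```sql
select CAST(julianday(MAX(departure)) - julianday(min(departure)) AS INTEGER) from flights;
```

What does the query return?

900

MIN = 2032-01-10, MAX = 2034-06-28.
21 days remain in January 2032 after the 10th (31 − 10).
Full months from February 2032 through May 2034 contribute their day counts.
Then 28 days into June 2034.
Total: 21 + 29 + 31 + 30 + 31 + 30 + 31 + 31 + 30 + 31 + 30 + 31 + 31 + 28 + 31 + 30 + 31 + 30 + 31 + 31 + 30 + 31 + 30 + 31 + 31 + 28 + 31 + 30 + 31 + 28 = 900.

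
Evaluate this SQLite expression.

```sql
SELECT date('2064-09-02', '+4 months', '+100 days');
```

Adding +4 months to 2064-09-02 gives 2065-01-02.
Applying '+100 days' to 2065-01-02: counting 100 days forward gives 2065-04-12.

2065-04-12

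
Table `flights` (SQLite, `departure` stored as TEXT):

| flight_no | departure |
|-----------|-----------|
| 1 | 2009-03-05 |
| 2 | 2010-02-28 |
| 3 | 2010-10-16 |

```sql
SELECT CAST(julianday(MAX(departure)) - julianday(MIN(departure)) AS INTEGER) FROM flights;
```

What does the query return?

MIN = 2009-03-05, MAX = 2010-10-16.
26 days remain in March 2009 after the 5th (31 − 5).
Full months from April 2009 through September 2010 contribute their day counts.
Then 16 days into October 2010.
Total: 26 + 30 + 31 + 30 + 31 + 31 + 30 + 31 + 30 + 31 + 31 + 28 + 31 + 30 + 31 + 30 + 31 + 31 + 30 + 16 = 590.

590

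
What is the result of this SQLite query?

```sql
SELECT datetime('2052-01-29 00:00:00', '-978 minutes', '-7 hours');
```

2052-01-28 00:42:00

978 minutes = 16h 18m; -978 minutes from 2052-01-29 00:00:00 is 2052-01-28 07:42:00 (crosses midnight).
-7 hours from 2052-01-28 07:42:00 is 2052-01-28 00:42:00.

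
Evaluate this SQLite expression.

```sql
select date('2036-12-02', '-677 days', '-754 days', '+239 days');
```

2033-08-28

Applying '-677 days' to 2036-12-02: counting 677 days back gives 2035-01-25.
Applying '-754 days' to 2035-01-25: counting 754 days back gives 2033-01-01.
Applying '+239 days' to 2033-01-01: counting 239 days forward gives 2033-08-28.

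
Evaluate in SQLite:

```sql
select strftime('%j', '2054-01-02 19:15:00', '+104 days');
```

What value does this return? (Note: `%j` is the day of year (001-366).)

106

First apply '+104 days': 2054-01-02 19:15:00 → 2054-04-16 19:15:00.
Day-of-year for 2054-04-16: days since 2054-01-01 inclusive = 106, zero-padded to 106.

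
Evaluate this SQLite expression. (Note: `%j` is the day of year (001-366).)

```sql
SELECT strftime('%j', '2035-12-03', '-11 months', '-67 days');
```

First apply '-11 months', '-67 days': 2035-12-03 → 2034-10-28.
Day-of-year for 2034-10-28: days since 2034-01-01 inclusive = 301, zero-padded to 301.

301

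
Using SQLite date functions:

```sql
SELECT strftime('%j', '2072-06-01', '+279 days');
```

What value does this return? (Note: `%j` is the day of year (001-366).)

066

First apply '+279 days': 2072-06-01 → 2073-03-07.
Day-of-year for 2073-03-07: days since 2073-01-01 inclusive = 66, zero-padded to 066.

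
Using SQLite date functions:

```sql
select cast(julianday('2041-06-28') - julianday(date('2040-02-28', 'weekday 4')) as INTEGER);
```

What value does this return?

484

`weekday 4` advances to the next Thursday; 2040-02-28 is a Tuesday, so it moves forward to 2040-03-01.
30 days remain in March 2040 after the 1st (31 − 1).
Full months from April 2040 through May 2041 contribute their day counts.
Then 28 days into June 2041.
Total: 30 + 30 + 31 + 30 + 31 + 31 + 30 + 31 + 30 + 31 + 31 + 28 + 31 + 30 + 31 + 28 = 484.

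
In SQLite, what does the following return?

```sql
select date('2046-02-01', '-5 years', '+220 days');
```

Adding -5 years to 2046-02-01 gives 2041-02-01.
Applying '+220 days' to 2041-02-01: counting 220 days forward gives 2041-09-09.

2041-09-09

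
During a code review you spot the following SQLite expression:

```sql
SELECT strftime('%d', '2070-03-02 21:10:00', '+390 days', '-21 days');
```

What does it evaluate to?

First apply '+390 days', '-21 days': 2070-03-02 21:10:00 → 2071-03-06 21:10:00.
`%d` extracts the 2-digit day of month: 06.

06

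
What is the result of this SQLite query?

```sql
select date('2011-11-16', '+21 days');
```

2011-12-07

November 2011 has 30 days; 14 remain after the 16th, so 15 days reach 2011-12-01.
Advancing 6 more days within December lands on 2011-12-07.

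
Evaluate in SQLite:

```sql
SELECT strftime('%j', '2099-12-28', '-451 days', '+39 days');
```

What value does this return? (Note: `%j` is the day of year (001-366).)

First apply '-451 days', '+39 days': 2099-12-28 → 2098-11-11.
Day-of-year for 2098-11-11: days since 2098-01-01 inclusive = 315, zero-padded to 315.

315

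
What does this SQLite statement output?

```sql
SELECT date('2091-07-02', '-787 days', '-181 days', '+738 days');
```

2090-11-14

Applying '-787 days' to 2091-07-02: counting 787 days back gives 2089-05-06.
Applying '-181 days' to 2089-05-06: counting 181 days back gives 2088-11-06.
Applying '+738 days' to 2088-11-06: counting 738 days forward gives 2090-11-14.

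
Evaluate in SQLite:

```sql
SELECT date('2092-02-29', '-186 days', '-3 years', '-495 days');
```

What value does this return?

Applying '-186 days' to 2092-02-29: counting 186 days back gives 2091-08-27.
Adding -3 years to 2091-08-27 gives 2088-08-27.
Applying '-495 days' to 2088-08-27: counting 495 days back gives 2087-04-20.

2087-04-20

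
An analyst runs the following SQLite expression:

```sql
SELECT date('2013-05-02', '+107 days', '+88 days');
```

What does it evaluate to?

Applying '+107 days' to 2013-05-02: counting 107 days forward gives 2013-08-17.
Applying '+88 days' to 2013-08-17: counting 88 days forward gives 2013-11-13.

2013-11-13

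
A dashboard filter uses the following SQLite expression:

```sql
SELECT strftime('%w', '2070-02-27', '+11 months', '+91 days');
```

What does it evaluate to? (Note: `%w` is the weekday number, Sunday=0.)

First apply '+11 months', '+91 days': 2070-02-27 → 2071-04-28.
2071-04-28 is a Tuesday; with Sunday=0 that is 2.

2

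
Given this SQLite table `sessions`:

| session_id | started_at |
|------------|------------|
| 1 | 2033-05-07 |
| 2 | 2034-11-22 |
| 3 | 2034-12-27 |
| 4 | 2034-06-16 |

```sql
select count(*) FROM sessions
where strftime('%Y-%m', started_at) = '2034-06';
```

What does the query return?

1

Rows with year-month 2034-06: 2034-06-16 → 1.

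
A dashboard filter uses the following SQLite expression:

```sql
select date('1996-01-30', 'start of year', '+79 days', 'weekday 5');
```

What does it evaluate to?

`start of year` rewinds 1996-01-30 to 1996-01-01.
Applying '+79 days' to 1996-01-01: counting 79 days forward gives 1996-03-20.
`weekday 5` advances to the next Friday; 1996-03-20 is a Wednesday, so it moves forward to 1996-03-22.

1996-03-22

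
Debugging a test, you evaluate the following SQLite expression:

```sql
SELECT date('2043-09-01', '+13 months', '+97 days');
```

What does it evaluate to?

Adding +13 months to 2043-09-01 gives 2044-10-01.
Applying '+97 days' to 2044-10-01: counting 97 days forward gives 2045-01-06.

2045-01-06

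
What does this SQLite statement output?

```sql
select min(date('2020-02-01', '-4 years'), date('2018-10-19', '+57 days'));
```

2016-02-01

date('2020-02-01', '-4 years') → 2016-02-01.
date('2018-10-19', '+57 days') → 2018-12-15.
Earlier of the two is 2016-02-01.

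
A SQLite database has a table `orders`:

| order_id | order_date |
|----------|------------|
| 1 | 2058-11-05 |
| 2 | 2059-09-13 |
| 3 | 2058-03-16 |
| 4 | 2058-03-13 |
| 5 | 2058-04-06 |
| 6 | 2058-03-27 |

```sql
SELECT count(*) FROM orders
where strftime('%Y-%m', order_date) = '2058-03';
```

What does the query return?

3

Rows with year-month 2058-03: 2058-03-16, 2058-03-13, 2058-03-27 → 3.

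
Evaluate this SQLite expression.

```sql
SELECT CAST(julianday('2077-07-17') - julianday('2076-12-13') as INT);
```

216

18 days remain in December 2076 after the 13th (31 − 13).
Full months from January 2077 through June 2077 contribute their day counts.
Then 17 days into July 2077.
Total: 18 + 31 + 28 + 31 + 30 + 31 + 30 + 17 = 216.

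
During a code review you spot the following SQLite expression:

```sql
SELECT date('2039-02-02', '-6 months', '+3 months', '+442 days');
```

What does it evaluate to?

2040-01-18

Adding -6 months to 2039-02-02 gives 2038-08-02.
Adding +3 months to 2038-08-02 gives 2038-11-02.
Applying '+442 days' to 2038-11-02: counting 442 days forward gives 2040-01-18.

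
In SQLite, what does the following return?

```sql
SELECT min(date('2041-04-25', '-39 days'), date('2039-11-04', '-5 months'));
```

date('2041-04-25', '-39 days') → 2041-03-17.
date('2039-11-04', '-5 months') → 2039-06-04.
Earlier of the two is 2039-06-04.

2039-06-04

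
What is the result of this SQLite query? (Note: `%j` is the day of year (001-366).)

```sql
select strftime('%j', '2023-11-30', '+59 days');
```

First apply '+59 days': 2023-11-30 → 2024-01-28.
Day-of-year for 2024-01-28: days since 2024-01-01 inclusive = 28, zero-padded to 028.

028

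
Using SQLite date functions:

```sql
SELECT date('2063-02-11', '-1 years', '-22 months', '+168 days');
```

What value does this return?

2060-09-26

Adding -1 year to 2063-02-11 gives 2062-02-11.
Adding -22 months to 2062-02-11 gives 2060-04-11.
Applying '+168 days' to 2060-04-11: counting 168 days forward gives 2060-09-26.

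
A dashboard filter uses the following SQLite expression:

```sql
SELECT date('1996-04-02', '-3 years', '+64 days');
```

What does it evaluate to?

Adding -3 years to 1996-04-02 gives 1993-04-02.
Applying '+64 days' to 1993-04-02: counting 64 days forward gives 1993-06-05.

1993-06-05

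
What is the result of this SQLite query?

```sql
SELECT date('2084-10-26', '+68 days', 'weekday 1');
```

Applying '+68 days' to 2084-10-26: counting 68 days forward gives 2085-01-02.
`weekday 1` advances to the next Monday; 2085-01-02 is a Tuesday, so it moves forward to 2085-01-08.

2085-01-08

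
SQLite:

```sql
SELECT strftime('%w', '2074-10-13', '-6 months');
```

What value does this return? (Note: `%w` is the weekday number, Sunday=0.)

First apply '-6 months': 2074-10-13 → 2074-04-13.
2074-04-13 is a Friday; with Sunday=0 that is 5.

5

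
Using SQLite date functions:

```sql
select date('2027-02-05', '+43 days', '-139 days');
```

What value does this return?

2026-11-01

Applying '+43 days' to 2027-02-05: counting 43 days forward gives 2027-03-20.
Applying '-139 days' to 2027-03-20: counting 139 days back gives 2026-11-01.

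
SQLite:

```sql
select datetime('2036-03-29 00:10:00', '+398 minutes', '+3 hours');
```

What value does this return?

2036-03-29 09:48:00

398 minutes = 6h 38m; +398 minutes from 2036-03-29 00:10:00 is 2036-03-29 06:48:00.
+3 hours from 2036-03-29 06:48:00 is 2036-03-29 09:48:00.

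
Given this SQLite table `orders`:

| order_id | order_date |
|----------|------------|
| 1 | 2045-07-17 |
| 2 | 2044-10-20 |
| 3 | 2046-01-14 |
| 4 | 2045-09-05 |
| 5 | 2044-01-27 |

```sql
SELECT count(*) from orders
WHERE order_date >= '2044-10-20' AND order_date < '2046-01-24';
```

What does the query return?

4

Rows in [2044-10-20, 2046-01-24): 2045-07-17, 2044-10-20, 2046-01-14, 2045-09-05 → 4 rows.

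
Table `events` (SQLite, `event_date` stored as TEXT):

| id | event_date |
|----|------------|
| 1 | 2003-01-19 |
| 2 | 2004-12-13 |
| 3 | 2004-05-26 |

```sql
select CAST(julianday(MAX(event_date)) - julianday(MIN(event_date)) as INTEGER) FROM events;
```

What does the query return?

694

MIN = 2003-01-19, MAX = 2004-12-13.
12 days remain in January 2003 after the 19th (31 − 19).
Full months from February 2003 through November 2004 contribute their day counts.
Then 13 days into December 2004.
Total: 12 + 28 + 31 + 30 + 31 + 30 + 31 + 31 + 30 + 31 + 30 + 31 + 31 + 29 + 31 + 30 + 31 + 30 + 31 + 31 + 30 + 31 + 30 + 13 = 694.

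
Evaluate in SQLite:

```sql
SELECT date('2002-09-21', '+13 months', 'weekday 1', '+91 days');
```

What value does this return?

Adding +13 months to 2002-09-21 gives 2003-10-21.
`weekday 1` advances to the next Monday; 2003-10-21 is a Tuesday, so it moves forward to 2003-10-27.
Applying '+91 days' to 2003-10-27: counting 91 days forward gives 2004-01-26.

2004-01-26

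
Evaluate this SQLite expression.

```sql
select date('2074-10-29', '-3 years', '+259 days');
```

2072-07-14

Adding -3 years to 2074-10-29 gives 2071-10-29.
Applying '+259 days' to 2071-10-29: counting 259 days forward gives 2072-07-14.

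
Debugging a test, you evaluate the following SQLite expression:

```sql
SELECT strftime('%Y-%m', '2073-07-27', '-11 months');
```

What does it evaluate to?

First apply '-11 months': 2073-07-27 → 2072-08-27.
`%Y-%m` extracts the year-month: 2072-08.

2072-08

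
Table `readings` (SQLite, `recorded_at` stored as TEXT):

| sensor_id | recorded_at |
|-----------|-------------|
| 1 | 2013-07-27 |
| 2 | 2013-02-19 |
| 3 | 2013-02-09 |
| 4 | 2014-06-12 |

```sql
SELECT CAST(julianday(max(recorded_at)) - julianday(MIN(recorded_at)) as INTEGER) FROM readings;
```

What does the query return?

488

MIN = 2013-02-09, MAX = 2014-06-12.
19 days remain in February 2013 after the 9th (28 − 9).
Full months from March 2013 through May 2014 contribute their day counts.
Then 12 days into June 2014.
Total: 19 + 31 + 30 + 31 + 30 + 31 + 31 + 30 + 31 + 30 + 31 + 31 + 28 + 31 + 30 + 31 + 12 = 488.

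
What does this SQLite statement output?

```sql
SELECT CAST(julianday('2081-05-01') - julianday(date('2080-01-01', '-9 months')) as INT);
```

761

Adding -9 months to 2080-01-01 gives 2079-04-01.
29 days remain in April 2079 after the 1st (30 − 1).
Full months from May 2079 through April 2081 contribute their day counts.
Then 1 day into May 2081.
Total: 29 + 31 + 30 + 31 + 31 + 30 + 31 + 30 + 31 + 31 + 29 + 31 + 30 + 31 + 30 + 31 + 31 + 30 + 31 + 30 + 31 + 31 + 28 + 31 + 30 + 1 = 761.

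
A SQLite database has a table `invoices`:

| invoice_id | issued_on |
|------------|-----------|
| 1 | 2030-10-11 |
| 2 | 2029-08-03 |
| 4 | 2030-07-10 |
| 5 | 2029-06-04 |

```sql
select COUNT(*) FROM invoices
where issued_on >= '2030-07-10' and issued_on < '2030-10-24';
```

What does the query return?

Rows in [2030-07-10, 2030-10-24): 2030-10-11, 2030-07-10 → 2 rows.

2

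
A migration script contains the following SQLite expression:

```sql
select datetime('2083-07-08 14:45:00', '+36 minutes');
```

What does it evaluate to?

2083-07-08 15:21:00

+36 minutes from 2083-07-08 14:45:00 is 2083-07-08 15:21:00.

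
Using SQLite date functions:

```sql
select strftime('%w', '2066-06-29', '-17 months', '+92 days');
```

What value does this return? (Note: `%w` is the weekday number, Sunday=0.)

First apply '-17 months', '+92 days': 2066-06-29 → 2065-05-01.
2065-05-01 is a Friday; with Sunday=0 that is 5.

5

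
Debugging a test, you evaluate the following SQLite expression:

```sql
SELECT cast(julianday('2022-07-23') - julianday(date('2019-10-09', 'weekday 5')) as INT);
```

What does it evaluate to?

1016

`weekday 5` advances to the next Friday; 2019-10-09 is a Wednesday, so it moves forward to 2019-10-11.
20 days remain in October 2019 after the 11th (31 − 11).
Full months from November 2019 through June 2022 contribute their day counts.
Then 23 days into July 2022.
Total: 20 + 30 + 31 + 31 + 29 + 31 + 30 + 31 + 30 + 31 + 31 + 30 + 31 + 30 + 31 + 31 + 28 + 31 + 30 + 31 + 30 + 31 + 31 + 30 + 31 + 30 + 31 + 31 + 28 + 31 + 30 + 31 + 30 + 23 = 1016.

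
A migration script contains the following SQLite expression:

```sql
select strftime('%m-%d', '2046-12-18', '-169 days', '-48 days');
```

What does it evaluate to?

05-15

First apply '-169 days', '-48 days': 2046-12-18 → 2046-05-15.
`%m-%d` extracts the month-day: 05-15.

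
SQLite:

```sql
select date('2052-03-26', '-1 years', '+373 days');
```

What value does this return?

2052-04-02

Adding -1 year to 2052-03-26 gives 2051-03-26.
Applying '+373 days' to 2051-03-26: counting 373 days forward gives 2052-04-02.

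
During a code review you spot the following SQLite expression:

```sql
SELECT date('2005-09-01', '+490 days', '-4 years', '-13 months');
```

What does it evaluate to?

2001-12-04

Applying '+490 days' to 2005-09-01: counting 490 days forward gives 2007-01-04.
Adding -4 years to 2007-01-04 gives 2003-01-04.
Adding -13 months to 2003-01-04 gives 2001-12-04.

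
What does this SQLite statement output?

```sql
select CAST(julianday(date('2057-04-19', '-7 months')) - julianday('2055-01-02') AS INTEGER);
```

Adding -7 months to 2057-04-19 gives 2056-09-19.
29 days remain in January 2055 after the 2nd (31 − 2).
Full months from February 2055 through August 2056 contribute their day counts.
Then 19 days into September 2056.
Total: 29 + 28 + 31 + 30 + 31 + 30 + 31 + 31 + 30 + 31 + 30 + 31 + 31 + 29 + 31 + 30 + 31 + 30 + 31 + 31 + 19 = 626.

626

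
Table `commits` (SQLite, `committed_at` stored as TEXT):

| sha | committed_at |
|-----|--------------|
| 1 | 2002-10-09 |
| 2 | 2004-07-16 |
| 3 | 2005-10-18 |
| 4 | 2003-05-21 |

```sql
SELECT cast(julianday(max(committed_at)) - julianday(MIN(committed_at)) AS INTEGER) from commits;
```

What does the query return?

MIN = 2002-10-09, MAX = 2005-10-18.
22 days remain in October 2002 after the 9th (31 − 9).
Full months from November 2002 through September 2005 contribute their day counts.
Then 18 days into October 2005.
Total: 22 + 30 + 31 + 31 + 28 + 31 + 30 + 31 + 30 + 31 + 31 + 30 + 31 + 30 + 31 + 31 + 29 + 31 + 30 + 31 + 30 + 31 + 31 + 30 + 31 + 30 + 31 + 31 + 28 + 31 + 30 + 31 + 30 + 31 + 31 + 30 + 18 = 1105.

1105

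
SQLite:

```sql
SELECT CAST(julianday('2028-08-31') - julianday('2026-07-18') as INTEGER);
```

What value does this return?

13 days remain in July 2026 after the 18th (31 − 18).
Full months from August 2026 through July 2028 contribute their day counts.
Then 31 days into August 2028.
Total: 13 + 31 + 30 + 31 + 30 + 31 + 31 + 28 + 31 + 30 + 31 + 30 + 31 + 31 + 30 + 31 + 30 + 31 + 31 + 29 + 31 + 30 + 31 + 30 + 31 + 31 = 775.

775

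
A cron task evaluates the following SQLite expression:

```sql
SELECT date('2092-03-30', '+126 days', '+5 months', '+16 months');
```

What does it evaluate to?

Applying '+126 days' to 2092-03-30: counting 126 days forward gives 2092-08-03.
Adding +5 months to 2092-08-03 gives 2093-01-03.
Adding +16 months to 2093-01-03 gives 2094-05-03.

2094-05-03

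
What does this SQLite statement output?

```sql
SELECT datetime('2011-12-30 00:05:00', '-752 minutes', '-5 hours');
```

752 minutes = 12h 32m; -752 minutes from 2011-12-30 00:05:00 is 2011-12-29 11:33:00 (crosses midnight).
-5 hours from 2011-12-29 11:33:00 is 2011-12-29 06:33:00.

2011-12-29 06:33:00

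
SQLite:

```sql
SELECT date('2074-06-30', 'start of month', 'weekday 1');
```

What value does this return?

2074-06-04

`start of month` rewinds 2074-06-30 to 2074-06-01.
`weekday 1` advances to the next Monday; 2074-06-01 is a Friday, so it moves forward to 2074-06-04.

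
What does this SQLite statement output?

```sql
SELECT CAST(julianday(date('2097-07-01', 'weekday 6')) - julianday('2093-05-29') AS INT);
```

1499

`weekday 6` advances to the next Saturday; 2097-07-01 is a Monday, so it moves forward to 2097-07-06.
2 days remain in May 2093 after the 29th (31 − 29).
Full months from June 2093 through June 2097 contribute their day counts.
Then 6 days into July 2097.
Total: 2 + 30 + 31 + 31 + 30 + 31 + 30 + 31 + 31 + 28 + 31 + 30 + 31 + 30 + 31 + 31 + 30 + 31 + 30 + 31 + 31 + 28 + 31 + 30 + 31 + 30 + 31 + 31 + 30 + 31 + 30 + 31 + 31 + 29 + 31 + 30 + 31 + 30 + 31 + 31 + 30 + 31 + 30 + 31 + 31 + 28 + 31 + 30 + 31 + 30 + 6 = 1499.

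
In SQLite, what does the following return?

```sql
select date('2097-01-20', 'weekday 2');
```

`weekday 2` advances to the next Tuesday; 2097-01-20 is a Sunday, so it moves forward to 2097-01-22.

2097-01-22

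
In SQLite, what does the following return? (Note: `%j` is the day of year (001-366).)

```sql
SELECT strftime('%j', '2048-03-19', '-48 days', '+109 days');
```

First apply '-48 days', '+109 days': 2048-03-19 → 2048-05-19.
Day-of-year for 2048-05-19: days since 2048-01-01 inclusive = 140, zero-padded to 140.

140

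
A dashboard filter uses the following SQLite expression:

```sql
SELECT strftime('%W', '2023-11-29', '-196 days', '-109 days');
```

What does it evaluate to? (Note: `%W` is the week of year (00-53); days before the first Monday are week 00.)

First apply '-196 days', '-109 days': 2023-11-29 → 2023-01-28.
2023-01-28 is a Saturday. SQLite's %W counts Mondays since the year started; the result is 04.

04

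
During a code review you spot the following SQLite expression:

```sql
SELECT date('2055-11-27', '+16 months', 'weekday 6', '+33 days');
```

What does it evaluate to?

Adding +16 months to 2055-11-27 gives 2057-03-27.
`weekday 6` advances to the next Saturday; 2057-03-27 is a Tuesday, so it moves forward to 2057-03-31.
March 2057 has 31 days; 0 remain after the 31st, so 1 days reach 2057-04-01.
April 2057 has 30 days; 29 remain after the 1st, so 30 days reach 2057-05-01.
Advancing 2 more days within May lands on 2057-05-03.

2057-05-03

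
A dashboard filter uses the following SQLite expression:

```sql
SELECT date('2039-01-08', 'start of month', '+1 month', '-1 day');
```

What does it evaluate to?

2039-01-31

`start of month` rewinds 2039-01-08 to 2039-01-01.
Adding +1 month to 2039-01-01 gives 2039-02-01.
Going back 1 day from 2039-02-01 reaches 2039-01-31 (last day of January, 31 days).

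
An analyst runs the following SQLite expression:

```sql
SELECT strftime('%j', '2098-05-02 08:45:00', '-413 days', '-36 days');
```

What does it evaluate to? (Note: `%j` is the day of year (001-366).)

038

First apply '-413 days', '-36 days': 2098-05-02 08:45:00 → 2097-02-07 08:45:00.
Day-of-year for 2097-02-07: days since 2097-01-01 inclusive = 38, zero-padded to 038.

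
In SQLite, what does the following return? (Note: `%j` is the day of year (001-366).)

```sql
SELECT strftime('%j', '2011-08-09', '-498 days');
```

First apply '-498 days': 2011-08-09 → 2010-03-29.
Day-of-year for 2010-03-29: days since 2010-01-01 inclusive = 88, zero-padded to 088.

088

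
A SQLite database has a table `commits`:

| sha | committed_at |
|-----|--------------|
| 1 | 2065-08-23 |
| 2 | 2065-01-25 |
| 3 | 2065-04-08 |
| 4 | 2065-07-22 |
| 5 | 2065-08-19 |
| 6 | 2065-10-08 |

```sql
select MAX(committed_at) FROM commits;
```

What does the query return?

MAX over {2065-01-25, 2065-04-08, 2065-07-22, 2065-08-19, 2065-08-23, 2065-10-08}.

2065-10-08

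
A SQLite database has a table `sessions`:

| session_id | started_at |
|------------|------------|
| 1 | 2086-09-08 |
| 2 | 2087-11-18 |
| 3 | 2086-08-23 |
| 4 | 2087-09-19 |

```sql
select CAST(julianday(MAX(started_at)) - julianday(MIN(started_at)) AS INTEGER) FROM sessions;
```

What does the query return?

MIN = 2086-08-23, MAX = 2087-11-18.
8 days remain in August 2086 after the 23rd (31 − 23).
Full months from September 2086 through October 2087 contribute their day counts.
Then 18 days into November 2087.
Total: 8 + 30 + 31 + 30 + 31 + 31 + 28 + 31 + 30 + 31 + 30 + 31 + 31 + 30 + 31 + 18 = 452.

452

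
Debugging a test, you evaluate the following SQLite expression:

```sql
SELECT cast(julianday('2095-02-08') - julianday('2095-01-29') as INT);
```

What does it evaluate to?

10

2 days remain in January 2095 after the 29th (31 − 29).
Then 8 days into February 2095.
Total: 2 + 8 = 10.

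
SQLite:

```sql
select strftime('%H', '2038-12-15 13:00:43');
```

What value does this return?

`%H` extracts the 2-digit hour (00-23): 13.

13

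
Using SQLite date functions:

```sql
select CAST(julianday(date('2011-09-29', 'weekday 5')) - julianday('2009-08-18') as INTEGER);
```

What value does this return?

`weekday 5` advances to the next Friday; 2011-09-29 is a Thursday, so it moves forward to 2011-09-30.
13 days remain in August 2009 after the 18th (31 − 18).
Full months from September 2009 through August 2011 contribute their day counts.
Then 30 days into September 2011.
Total: 13 + 30 + 31 + 30 + 31 + 31 + 28 + 31 + 30 + 31 + 30 + 31 + 31 + 30 + 31 + 30 + 31 + 31 + 28 + 31 + 30 + 31 + 30 + 31 + 31 + 30 = 773.

773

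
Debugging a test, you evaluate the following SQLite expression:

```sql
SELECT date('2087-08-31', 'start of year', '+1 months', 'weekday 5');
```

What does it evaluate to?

2087-02-07

`start of year` rewinds 2087-08-31 to 2087-01-01.
Adding +1 month to 2087-01-01 gives 2087-02-01.
`weekday 5` advances to the next Friday; 2087-02-01 is a Saturday, so it moves forward to 2087-02-07.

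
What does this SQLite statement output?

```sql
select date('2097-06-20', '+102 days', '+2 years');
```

Applying '+102 days' to 2097-06-20: counting 102 days forward gives 2097-09-30.
Adding +2 years to 2097-09-30 gives 2099-09-30.

2099-09-30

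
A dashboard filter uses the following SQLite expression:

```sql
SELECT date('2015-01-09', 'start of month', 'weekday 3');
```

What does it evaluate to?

`start of month` rewinds 2015-01-09 to 2015-01-01.
`weekday 3` advances to the next Wednesday; 2015-01-01 is a Thursday, so it moves forward to 2015-01-07.

2015-01-07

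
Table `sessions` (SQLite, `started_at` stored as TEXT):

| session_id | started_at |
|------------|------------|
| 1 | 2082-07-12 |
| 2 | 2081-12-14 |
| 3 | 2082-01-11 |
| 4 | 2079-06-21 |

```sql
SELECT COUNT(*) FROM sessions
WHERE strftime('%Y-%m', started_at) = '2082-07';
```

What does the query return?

1

Rows with year-month 2082-07: 2082-07-12 → 1.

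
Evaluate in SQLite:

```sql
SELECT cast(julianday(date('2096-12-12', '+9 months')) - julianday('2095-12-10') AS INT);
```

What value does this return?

Adding +9 months to 2096-12-12 gives 2097-09-12.
21 days remain in December 2095 after the 10th (31 − 10).
Full months from January 2096 through August 2097 contribute their day counts.
Then 12 days into September 2097.
Total: 21 + 31 + 29 + 31 + 30 + 31 + 30 + 31 + 31 + 30 + 31 + 30 + 31 + 31 + 28 + 31 + 30 + 31 + 30 + 31 + 31 + 12 = 642.

642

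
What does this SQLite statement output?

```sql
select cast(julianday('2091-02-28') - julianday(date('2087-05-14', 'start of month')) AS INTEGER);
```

`start of month` rewinds 2087-05-14 to 2087-05-01.
30 days remain in May 2087 after the 1st (31 − 1).
Full months from June 2087 through January 2091 contribute their day counts.
Then 28 days into February 2091.
Total: 30 + 30 + 31 + 31 + 30 + 31 + 30 + 31 + 31 + 29 + 31 + 30 + 31 + 30 + 31 + 31 + 30 + 31 + 30 + 31 + 31 + 28 + 31 + 30 + 31 + 30 + 31 + 31 + 30 + 31 + 30 + 31 + 31 + 28 + 31 + 30 + 31 + 30 + 31 + 31 + 30 + 31 + 30 + 31 + 31 + 28 = 1399.

1399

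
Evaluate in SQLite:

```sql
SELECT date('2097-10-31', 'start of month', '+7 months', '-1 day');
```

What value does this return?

`start of month` rewinds 2097-10-31 to 2097-10-01.
Adding +7 months to 2097-10-01 gives 2098-05-01.
Going back 1 day from 2098-05-01 reaches 2098-04-30 (last day of April, 30 days).

2098-04-30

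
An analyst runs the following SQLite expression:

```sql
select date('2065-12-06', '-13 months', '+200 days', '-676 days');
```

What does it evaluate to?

2063-07-19

Adding -13 months to 2065-12-06 gives 2064-11-06.
Applying '+200 days' to 2064-11-06: counting 200 days forward gives 2065-05-25.
Applying '-676 days' to 2065-05-25: counting 676 days back gives 2063-07-19.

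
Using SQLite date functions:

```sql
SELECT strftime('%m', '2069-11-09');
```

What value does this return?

11

`%m` extracts the 2-digit month (01-12): 11.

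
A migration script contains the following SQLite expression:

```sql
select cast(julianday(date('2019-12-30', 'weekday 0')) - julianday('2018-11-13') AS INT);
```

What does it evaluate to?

418

`weekday 0` advances to the next Sunday; 2019-12-30 is a Monday, so it moves forward to 2020-01-05.
17 days remain in November 2018 after the 13th (30 − 13).
Full months from December 2018 through December 2019 contribute their day counts.
Then 5 days into January 2020.
Total: 17 + 31 + 31 + 28 + 31 + 30 + 31 + 30 + 31 + 31 + 30 + 31 + 30 + 31 + 5 = 418.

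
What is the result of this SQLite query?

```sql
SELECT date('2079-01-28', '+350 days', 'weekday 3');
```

2080-01-17

Applying '+350 days' to 2079-01-28: counting 350 days forward gives 2080-01-13.
`weekday 3` advances to the next Wednesday; 2080-01-13 is a Saturday, so it moves forward to 2080-01-17.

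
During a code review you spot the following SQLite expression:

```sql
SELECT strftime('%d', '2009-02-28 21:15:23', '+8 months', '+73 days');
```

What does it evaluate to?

09

First apply '+8 months', '+73 days': 2009-02-28 21:15:23 → 2010-01-09 21:15:23.
`%d` extracts the 2-digit day of month: 09.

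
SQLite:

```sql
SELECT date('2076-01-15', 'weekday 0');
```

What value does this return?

2076-01-19

`weekday 0` advances to the next Sunday; 2076-01-15 is a Wednesday, so it moves forward to 2076-01-19.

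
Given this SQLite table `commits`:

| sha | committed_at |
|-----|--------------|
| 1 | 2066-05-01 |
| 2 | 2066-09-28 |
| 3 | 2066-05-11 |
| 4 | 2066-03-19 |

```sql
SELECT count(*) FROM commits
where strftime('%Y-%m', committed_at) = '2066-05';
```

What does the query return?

Rows with year-month 2066-05: 2066-05-01, 2066-05-11 → 2.

2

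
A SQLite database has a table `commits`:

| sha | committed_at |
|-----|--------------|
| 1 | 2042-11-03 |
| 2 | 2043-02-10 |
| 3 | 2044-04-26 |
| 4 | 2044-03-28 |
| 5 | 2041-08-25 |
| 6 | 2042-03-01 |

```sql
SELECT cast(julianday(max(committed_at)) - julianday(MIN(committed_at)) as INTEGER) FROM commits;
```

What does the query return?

975

MIN = 2041-08-25, MAX = 2044-04-26.
6 days remain in August 2041 after the 25th (31 − 25).
Full months from September 2041 through March 2044 contribute their day counts.
Then 26 days into April 2044.
Total: 6 + 30 + 31 + 30 + 31 + 31 + 28 + 31 + 30 + 31 + 30 + 31 + 31 + 30 + 31 + 30 + 31 + 31 + 28 + 31 + 30 + 31 + 30 + 31 + 31 + 30 + 31 + 30 + 31 + 31 + 29 + 31 + 26 = 975.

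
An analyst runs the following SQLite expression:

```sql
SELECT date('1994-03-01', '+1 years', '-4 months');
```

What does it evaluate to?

1994-11-01

Adding +1 year to 1994-03-01 gives 1995-03-01.
Adding -4 months to 1995-03-01 gives 1994-11-01.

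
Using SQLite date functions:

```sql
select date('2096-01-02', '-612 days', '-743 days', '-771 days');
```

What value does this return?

Applying '-612 days' to 2096-01-02: counting 612 days back gives 2094-04-30.
Applying '-743 days' to 2094-04-30: counting 743 days back gives 2092-04-17.
Applying '-771 days' to 2092-04-17: counting 771 days back gives 2090-03-08.

2090-03-08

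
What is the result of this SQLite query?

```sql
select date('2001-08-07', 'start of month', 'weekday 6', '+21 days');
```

`start of month` rewinds 2001-08-07 to 2001-08-01.
`weekday 6` advances to the next Saturday; 2001-08-01 is a Wednesday, so it moves forward to 2001-08-04.
Advancing 21 more days within August lands on 2001-08-25.

2001-08-25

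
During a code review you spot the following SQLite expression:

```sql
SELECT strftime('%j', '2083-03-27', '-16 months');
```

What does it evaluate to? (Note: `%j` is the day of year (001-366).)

First apply '-16 months': 2083-03-27 → 2081-11-27.
Day-of-year for 2081-11-27: days since 2081-01-01 inclusive = 331, zero-padded to 331.

331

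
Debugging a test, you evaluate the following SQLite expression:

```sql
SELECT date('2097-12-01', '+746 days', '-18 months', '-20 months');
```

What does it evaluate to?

2096-10-17

Applying '+746 days' to 2097-12-01: counting 746 days forward gives 2099-12-17.
Adding -18 months to 2099-12-17 gives 2098-06-17.
Adding -20 months to 2098-06-17 gives 2096-10-17.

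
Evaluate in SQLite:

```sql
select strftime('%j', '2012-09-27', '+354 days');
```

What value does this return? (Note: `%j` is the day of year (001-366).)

259

First apply '+354 days': 2012-09-27 → 2013-09-16.
Day-of-year for 2013-09-16: days since 2013-01-01 inclusive = 259, zero-padded to 259.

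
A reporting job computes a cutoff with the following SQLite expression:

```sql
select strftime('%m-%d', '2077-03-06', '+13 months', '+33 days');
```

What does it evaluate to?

First apply '+13 months', '+33 days': 2077-03-06 → 2078-05-09.
`%m-%d` extracts the month-day: 05-09.

05-09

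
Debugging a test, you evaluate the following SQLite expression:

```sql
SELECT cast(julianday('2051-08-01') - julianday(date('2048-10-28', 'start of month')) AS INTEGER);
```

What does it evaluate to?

`start of month` rewinds 2048-10-28 to 2048-10-01.
30 days remain in October 2048 after the 1st (31 − 1).
Full months from November 2048 through July 2051 contribute their day counts.
Then 1 day into August 2051.
Total: 30 + 30 + 31 + 31 + 28 + 31 + 30 + 31 + 30 + 31 + 31 + 30 + 31 + 30 + 31 + 31 + 28 + 31 + 30 + 31 + 30 + 31 + 31 + 30 + 31 + 30 + 31 + 31 + 28 + 31 + 30 + 31 + 30 + 31 + 1 = 1034.

1034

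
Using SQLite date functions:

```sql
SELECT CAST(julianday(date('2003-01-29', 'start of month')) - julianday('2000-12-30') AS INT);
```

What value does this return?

732

`start of month` rewinds 2003-01-29 to 2003-01-01.
1 day remains in December 2000 after the 30th (31 − 30).
Full months from January 2001 through December 2002 contribute their day counts.
Then 1 day into January 2003.
Total: 1 + 31 + 28 + 31 + 30 + 31 + 30 + 31 + 31 + 30 + 31 + 30 + 31 + 31 + 28 + 31 + 30 + 31 + 30 + 31 + 31 + 30 + 31 + 30 + 31 + 1 = 732.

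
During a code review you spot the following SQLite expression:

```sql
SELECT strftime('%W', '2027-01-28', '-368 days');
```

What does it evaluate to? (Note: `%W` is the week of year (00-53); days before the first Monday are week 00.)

03

First apply '-368 days': 2027-01-28 → 2026-01-25.
2026-01-25 is a Sunday. SQLite's %W counts Mondays since the year started; the result is 03.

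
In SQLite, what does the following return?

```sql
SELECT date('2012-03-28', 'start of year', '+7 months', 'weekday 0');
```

2012-08-05

`start of year` rewinds 2012-03-28 to 2012-01-01.
Adding +7 months to 2012-01-01 gives 2012-08-01.
`weekday 0` advances to the next Sunday; 2012-08-01 is a Wednesday, so it moves forward to 2012-08-05.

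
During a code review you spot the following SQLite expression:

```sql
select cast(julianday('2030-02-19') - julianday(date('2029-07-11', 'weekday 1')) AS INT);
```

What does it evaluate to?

`weekday 1` advances to the next Monday; 2029-07-11 is a Wednesday, so it moves forward to 2029-07-16.
15 days remain in July 2029 after the 16th (31 − 16).
Full months from August 2029 through January 2030 contribute their day counts.
Then 19 days into February 2030.
Total: 15 + 31 + 30 + 31 + 30 + 31 + 31 + 19 = 218.

218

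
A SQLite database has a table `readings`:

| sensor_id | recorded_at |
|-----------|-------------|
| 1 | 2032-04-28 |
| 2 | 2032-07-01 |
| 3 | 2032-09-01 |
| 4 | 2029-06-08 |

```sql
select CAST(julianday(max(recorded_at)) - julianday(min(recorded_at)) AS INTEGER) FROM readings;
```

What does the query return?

MIN = 2029-06-08, MAX = 2032-09-01.
22 days remain in June 2029 after the 8th (30 − 8).
Full months from July 2029 through August 2032 contribute their day counts.
Then 1 day into September 2032.
Total: 22 + 31 + 31 + 30 + 31 + 30 + 31 + 31 + 28 + 31 + 30 + 31 + 30 + 31 + 31 + 30 + 31 + 30 + 31 + 31 + 28 + 31 + 30 + 31 + 30 + 31 + 31 + 30 + 31 + 30 + 31 + 31 + 29 + 31 + 30 + 31 + 30 + 31 + 31 + 1 = 1181.

1181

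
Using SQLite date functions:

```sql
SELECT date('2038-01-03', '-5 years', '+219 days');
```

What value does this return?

2033-08-10

Adding -5 years to 2038-01-03 gives 2033-01-03.
Applying '+219 days' to 2033-01-03: counting 219 days forward gives 2033-08-10.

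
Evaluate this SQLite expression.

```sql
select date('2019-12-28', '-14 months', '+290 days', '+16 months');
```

Adding -14 months to 2019-12-28 gives 2018-10-28.
Applying '+290 days' to 2018-10-28: counting 290 days forward gives 2019-08-14.
Adding +16 months to 2019-08-14 gives 2020-12-14.

2020-12-14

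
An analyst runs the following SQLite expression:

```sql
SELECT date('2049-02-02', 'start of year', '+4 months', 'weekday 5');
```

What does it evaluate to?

`start of year` rewinds 2049-02-02 to 2049-01-01.
Adding +4 months to 2049-01-01 gives 2049-05-01.
`weekday 5` advances to the next Friday; 2049-05-01 is a Saturday, so it moves forward to 2049-05-07.

2049-05-07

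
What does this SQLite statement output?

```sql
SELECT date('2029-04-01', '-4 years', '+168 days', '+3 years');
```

Adding -4 years to 2029-04-01 gives 2025-04-01.
Applying '+168 days' to 2025-04-01: counting 168 days forward gives 2025-09-16.
Adding +3 years to 2025-09-16 gives 2028-09-16.

2028-09-16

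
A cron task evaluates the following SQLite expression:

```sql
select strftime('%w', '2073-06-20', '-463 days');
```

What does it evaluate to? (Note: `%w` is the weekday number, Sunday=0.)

1

First apply '-463 days': 2073-06-20 → 2072-03-14.
2072-03-14 is a Monday; with Sunday=0 that is 1.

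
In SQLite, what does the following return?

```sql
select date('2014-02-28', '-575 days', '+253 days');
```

2013-04-12

Applying '-575 days' to 2014-02-28: counting 575 days back gives 2012-08-02.
Applying '+253 days' to 2012-08-02: counting 253 days forward gives 2013-04-12.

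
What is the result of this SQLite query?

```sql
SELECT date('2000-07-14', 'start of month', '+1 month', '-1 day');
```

2000-07-31

`start of month` rewinds 2000-07-14 to 2000-07-01.
Adding +1 month to 2000-07-01 gives 2000-08-01.
Going back 1 day from 2000-08-01 reaches 2000-07-31 (last day of July, 31 days).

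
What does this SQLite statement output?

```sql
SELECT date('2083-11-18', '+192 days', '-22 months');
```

2082-07-28

Applying '+192 days' to 2083-11-18: counting 192 days forward gives 2084-05-28.
Adding -22 months to 2084-05-28 gives 2082-07-28.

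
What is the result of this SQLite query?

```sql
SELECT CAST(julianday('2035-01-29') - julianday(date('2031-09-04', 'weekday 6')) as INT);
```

1241

`weekday 6` advances to the next Saturday; 2031-09-04 is a Thursday, so it moves forward to 2031-09-06.
24 days remain in September 2031 after the 6th (30 − 6).
Full months from October 2031 through December 2034 contribute their day counts.
Then 29 days into January 2035.
Total: 24 + 31 + 30 + 31 + 31 + 29 + 31 + 30 + 31 + 30 + 31 + 31 + 30 + 31 + 30 + 31 + 31 + 28 + 31 + 30 + 31 + 30 + 31 + 31 + 30 + 31 + 30 + 31 + 31 + 28 + 31 + 30 + 31 + 30 + 31 + 31 + 30 + 31 + 30 + 31 + 29 = 1241.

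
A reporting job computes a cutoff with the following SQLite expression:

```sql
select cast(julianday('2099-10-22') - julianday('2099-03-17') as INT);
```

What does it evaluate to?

219

14 days remain in March 2099 after the 17th (31 − 17).
Full months from April 2099 through September 2099 contribute their day counts.
Then 22 days into October 2099.
Total: 14 + 30 + 31 + 30 + 31 + 31 + 30 + 22 = 219.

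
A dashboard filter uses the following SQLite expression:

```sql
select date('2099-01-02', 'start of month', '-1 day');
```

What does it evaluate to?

`start of month` rewinds 2099-01-02 to 2099-01-01.
Going back 1 day from 2099-01-01 reaches 2098-12-31 (last day of December, 31 days).

2098-12-31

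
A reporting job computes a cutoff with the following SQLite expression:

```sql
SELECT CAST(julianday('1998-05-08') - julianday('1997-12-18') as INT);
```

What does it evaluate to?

13 days remain in December 1997 after the 18th (31 − 18).
January 1998: 31 days.
February 1998: 28 days.
March 1998: 31 days.
April 1998: 30 days.
Then 8 days into May 1998.
Total: 13 + 31 + 28 + 31 + 30 + 8 = 141.

141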